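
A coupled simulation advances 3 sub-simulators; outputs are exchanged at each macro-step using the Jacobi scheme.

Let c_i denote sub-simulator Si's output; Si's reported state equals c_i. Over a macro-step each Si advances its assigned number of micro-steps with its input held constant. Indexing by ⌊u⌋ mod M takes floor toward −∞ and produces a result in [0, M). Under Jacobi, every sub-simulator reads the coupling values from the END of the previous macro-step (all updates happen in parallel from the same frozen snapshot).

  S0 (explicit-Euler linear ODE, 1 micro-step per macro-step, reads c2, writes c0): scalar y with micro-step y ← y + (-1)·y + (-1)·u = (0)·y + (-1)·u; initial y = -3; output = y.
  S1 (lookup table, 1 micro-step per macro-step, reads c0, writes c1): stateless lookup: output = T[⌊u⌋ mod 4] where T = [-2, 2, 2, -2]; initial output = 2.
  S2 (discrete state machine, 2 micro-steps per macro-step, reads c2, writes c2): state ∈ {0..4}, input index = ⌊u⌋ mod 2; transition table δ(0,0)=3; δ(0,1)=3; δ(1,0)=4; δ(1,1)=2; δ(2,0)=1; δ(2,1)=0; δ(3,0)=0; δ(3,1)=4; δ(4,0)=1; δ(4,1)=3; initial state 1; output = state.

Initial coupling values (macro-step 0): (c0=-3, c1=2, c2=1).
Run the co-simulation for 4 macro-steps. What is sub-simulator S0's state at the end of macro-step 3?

macro 1: S0 reads c2=1 → after 1×micro: -1; S1 reads c0=-3 → after 1×micro: 2; S2 reads c2=1 → after 2×micro: 0 ⇒ (c0=-1, c1=2, c2=0)
macro 2: S0 reads c2=0 → after 1×micro: 0; S1 reads c0=-1 → after 1×micro: -2; S2 reads c2=0 → after 2×micro: 0 ⇒ (c0=0, c1=-2, c2=0)
macro 3: S0 reads c2=0 → after 1×micro: 0; S1 reads c0=0 → after 1×micro: -2; S2 reads c2=0 → after 2×micro: 0 ⇒ (c0=0, c1=-2, c2=0)
macro 4: S0 reads c2=0 → after 1×micro: 0; S1 reads c0=0 → after 1×micro: -2; S2 reads c2=0 → after 2×micro: 0 ⇒ (c0=0, c1=-2, c2=0)

S0 state at macro-step 3 = 0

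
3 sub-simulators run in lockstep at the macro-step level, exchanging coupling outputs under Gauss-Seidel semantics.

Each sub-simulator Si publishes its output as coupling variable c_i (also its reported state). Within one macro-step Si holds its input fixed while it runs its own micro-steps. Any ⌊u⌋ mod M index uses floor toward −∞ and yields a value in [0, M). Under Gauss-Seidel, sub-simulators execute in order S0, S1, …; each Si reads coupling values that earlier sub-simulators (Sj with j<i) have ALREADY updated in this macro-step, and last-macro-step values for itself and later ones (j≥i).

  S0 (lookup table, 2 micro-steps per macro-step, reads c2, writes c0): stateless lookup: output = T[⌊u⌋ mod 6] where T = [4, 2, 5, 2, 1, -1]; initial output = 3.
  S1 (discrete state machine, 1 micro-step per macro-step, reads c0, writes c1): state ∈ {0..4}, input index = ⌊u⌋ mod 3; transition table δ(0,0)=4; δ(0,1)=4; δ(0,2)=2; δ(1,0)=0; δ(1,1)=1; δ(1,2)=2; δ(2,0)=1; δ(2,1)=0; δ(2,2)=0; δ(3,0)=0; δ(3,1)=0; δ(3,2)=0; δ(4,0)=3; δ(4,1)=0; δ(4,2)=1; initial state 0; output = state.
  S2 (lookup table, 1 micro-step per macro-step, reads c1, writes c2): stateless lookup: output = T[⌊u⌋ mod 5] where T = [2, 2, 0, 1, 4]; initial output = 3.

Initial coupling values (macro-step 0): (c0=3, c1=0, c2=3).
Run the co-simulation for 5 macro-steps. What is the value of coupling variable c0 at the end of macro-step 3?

c0 at macro-step 3 = 5

macro 1: S0 reads c2=3 → after 2×micro: 2; S1 reads c0=2 → after 1×micro: 2; S2 reads c1=2 → after 1×micro: 0 ⇒ (c0=2, c1=2, c2=0)
macro 2: S0 reads c2=0 → after 2×micro: 4; S1 reads c0=4 → after 1×micro: 0; S2 reads c1=0 → after 1×micro: 2 ⇒ (c0=4, c1=0, c2=2)
macro 3: S0 reads c2=2 → after 2×micro: 5; S1 reads c0=5 → after 1×micro: 2; S2 reads c1=2 → after 1×micro: 0 ⇒ (c0=5, c1=2, c2=0)
macro 4: S0 reads c2=0 → after 2×micro: 4; S1 reads c0=4 → after 1×micro: 0; S2 reads c1=0 → after 1×micro: 2 ⇒ (c0=4, c1=0, c2=2)
macro 5: S0 reads c2=2 → after 2×micro: 5; S1 reads c0=5 → after 1×micro: 2; S2 reads c1=2 → after 1×micro: 0 ⇒ (c0=5, c1=2, c2=0)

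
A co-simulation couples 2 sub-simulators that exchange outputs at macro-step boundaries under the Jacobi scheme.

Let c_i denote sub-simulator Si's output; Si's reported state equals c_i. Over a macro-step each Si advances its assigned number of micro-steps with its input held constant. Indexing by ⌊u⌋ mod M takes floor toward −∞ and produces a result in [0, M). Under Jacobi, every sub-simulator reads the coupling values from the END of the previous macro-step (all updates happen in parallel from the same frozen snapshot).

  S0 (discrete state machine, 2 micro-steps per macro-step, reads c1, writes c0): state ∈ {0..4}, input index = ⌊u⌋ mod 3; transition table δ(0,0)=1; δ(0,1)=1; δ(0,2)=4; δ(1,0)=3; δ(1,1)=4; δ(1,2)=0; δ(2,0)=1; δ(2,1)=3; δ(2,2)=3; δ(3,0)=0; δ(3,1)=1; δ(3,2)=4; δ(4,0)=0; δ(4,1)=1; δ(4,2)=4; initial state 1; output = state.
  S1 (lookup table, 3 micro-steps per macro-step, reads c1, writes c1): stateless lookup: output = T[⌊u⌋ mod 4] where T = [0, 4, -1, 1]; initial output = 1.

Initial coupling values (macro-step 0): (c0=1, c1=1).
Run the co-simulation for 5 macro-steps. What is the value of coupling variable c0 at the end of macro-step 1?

macro 1: S0 reads c1=1 → after 2×micro: 1; S1 reads c1=1 → after 3×micro: 4 ⇒ (c0=1, c1=4)
macro 2: S0 reads c1=4 → after 2×micro: 1; S1 reads c1=4 → after 3×micro: 0 ⇒ (c0=1, c1=0)
macro 3: S0 reads c1=0 → after 2×micro: 0; S1 reads c1=0 → after 3×micro: 0 ⇒ (c0=0, c1=0)
macro 4: S0 reads c1=0 → after 2×micro: 3; S1 reads c1=0 → after 3×micro: 0 ⇒ (c0=3, c1=0)
macro 5: S0 reads c1=0 → after 2×micro: 1; S1 reads c1=0 → after 3×micro: 0 ⇒ (c0=1, c1=0)

c0 at macro-step 1 = 1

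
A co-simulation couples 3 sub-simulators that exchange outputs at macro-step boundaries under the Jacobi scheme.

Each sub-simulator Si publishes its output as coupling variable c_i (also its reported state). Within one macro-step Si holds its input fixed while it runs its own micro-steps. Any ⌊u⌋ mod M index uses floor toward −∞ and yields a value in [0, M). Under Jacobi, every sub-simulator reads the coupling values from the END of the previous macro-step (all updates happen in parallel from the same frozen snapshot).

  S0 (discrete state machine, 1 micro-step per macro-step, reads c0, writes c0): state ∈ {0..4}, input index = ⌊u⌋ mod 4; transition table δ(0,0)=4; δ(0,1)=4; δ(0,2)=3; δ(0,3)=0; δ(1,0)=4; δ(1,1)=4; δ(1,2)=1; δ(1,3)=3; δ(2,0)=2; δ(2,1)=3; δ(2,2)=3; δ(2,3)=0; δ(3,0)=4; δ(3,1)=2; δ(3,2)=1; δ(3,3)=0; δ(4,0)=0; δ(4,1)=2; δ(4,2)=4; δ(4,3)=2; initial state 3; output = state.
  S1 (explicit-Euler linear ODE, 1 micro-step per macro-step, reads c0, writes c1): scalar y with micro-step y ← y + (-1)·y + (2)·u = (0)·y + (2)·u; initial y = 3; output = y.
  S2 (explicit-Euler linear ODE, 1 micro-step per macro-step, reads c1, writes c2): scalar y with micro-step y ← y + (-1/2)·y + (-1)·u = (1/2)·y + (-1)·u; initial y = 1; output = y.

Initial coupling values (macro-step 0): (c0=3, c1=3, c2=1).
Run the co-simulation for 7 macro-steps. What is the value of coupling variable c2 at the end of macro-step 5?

c2 at macro-step 5 = -157/32

macro 1: S0 reads c0=3 → after 1×micro: 0; S1 reads c0=3 → after 1×micro: 6; S2 reads c1=3 → after 1×micro: -5/2 ⇒ (c0=0, c1=6, c2=-5/2)
macro 2: S0 reads c0=0 → after 1×micro: 4; S1 reads c0=0 → after 1×micro: 0; S2 reads c1=6 → after 1×micro: -29/4 ⇒ (c0=4, c1=0, c2=-29/4)
macro 3: S0 reads c0=4 → after 1×micro: 0; S1 reads c0=4 → after 1×micro: 8; S2 reads c1=0 → after 1×micro: -29/8 ⇒ (c0=0, c1=8, c2=-29/8)
macro 4: S0 reads c0=0 → after 1×micro: 4; S1 reads c0=0 → after 1×micro: 0; S2 reads c1=8 → after 1×micro: -157/16 ⇒ (c0=4, c1=0, c2=-157/16)
macro 5: S0 reads c0=4 → after 1×micro: 0; S1 reads c0=4 → after 1×micro: 8; S2 reads c1=0 → after 1×micro: -157/32 ⇒ (c0=0, c1=8, c2=-157/32)
macro 6: S0 reads c0=0 → after 1×micro: 4; S1 reads c0=0 → after 1×micro: 0; S2 reads c1=8 → after 1×micro: -669/64 ⇒ (c0=4, c1=0, c2=-669/64)
macro 7: S0 reads c0=4 → after 1×micro: 0; S1 reads c0=4 → after 1×micro: 8; S2 reads c1=0 → after 1×micro: -669/128 ⇒ (c0=0, c1=8, c2=-669/128)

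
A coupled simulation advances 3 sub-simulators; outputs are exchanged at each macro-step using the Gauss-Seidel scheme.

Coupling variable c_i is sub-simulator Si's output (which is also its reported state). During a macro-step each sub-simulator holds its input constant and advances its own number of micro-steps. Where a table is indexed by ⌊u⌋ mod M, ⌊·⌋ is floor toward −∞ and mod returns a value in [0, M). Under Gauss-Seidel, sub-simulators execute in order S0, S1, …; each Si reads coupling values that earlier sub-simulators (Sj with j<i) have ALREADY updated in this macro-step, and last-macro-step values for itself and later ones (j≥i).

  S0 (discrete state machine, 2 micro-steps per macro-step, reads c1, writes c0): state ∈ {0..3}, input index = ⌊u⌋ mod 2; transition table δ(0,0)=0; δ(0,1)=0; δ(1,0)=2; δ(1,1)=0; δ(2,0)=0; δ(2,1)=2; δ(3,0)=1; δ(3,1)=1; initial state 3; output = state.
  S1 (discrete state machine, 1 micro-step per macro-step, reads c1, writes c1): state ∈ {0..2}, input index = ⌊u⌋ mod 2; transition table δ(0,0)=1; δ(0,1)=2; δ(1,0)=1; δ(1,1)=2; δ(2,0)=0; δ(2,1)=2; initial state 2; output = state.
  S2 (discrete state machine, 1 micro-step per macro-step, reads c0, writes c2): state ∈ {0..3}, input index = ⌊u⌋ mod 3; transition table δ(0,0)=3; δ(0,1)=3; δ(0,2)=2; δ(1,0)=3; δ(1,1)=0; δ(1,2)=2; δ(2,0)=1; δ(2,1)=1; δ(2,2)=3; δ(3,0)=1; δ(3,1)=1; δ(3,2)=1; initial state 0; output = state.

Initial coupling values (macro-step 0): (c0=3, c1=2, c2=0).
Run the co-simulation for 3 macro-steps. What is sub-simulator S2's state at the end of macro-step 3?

S2 state at macro-step 3 = 3

macro 1: S0 reads c1=2 → after 2×micro: 2; S1 reads c1=2 → after 1×micro: 0; S2 reads c0=2 → after 1×micro: 2 ⇒ (c0=2, c1=0, c2=2)
macro 2: S0 reads c1=0 → after 2×micro: 0; S1 reads c1=0 → after 1×micro: 1; S2 reads c0=0 → after 1×micro: 1 ⇒ (c0=0, c1=1, c2=1)
macro 3: S0 reads c1=1 → after 2×micro: 0; S1 reads c1=1 → after 1×micro: 2; S2 reads c0=0 → after 1×micro: 3 ⇒ (c0=0, c1=2, c2=3)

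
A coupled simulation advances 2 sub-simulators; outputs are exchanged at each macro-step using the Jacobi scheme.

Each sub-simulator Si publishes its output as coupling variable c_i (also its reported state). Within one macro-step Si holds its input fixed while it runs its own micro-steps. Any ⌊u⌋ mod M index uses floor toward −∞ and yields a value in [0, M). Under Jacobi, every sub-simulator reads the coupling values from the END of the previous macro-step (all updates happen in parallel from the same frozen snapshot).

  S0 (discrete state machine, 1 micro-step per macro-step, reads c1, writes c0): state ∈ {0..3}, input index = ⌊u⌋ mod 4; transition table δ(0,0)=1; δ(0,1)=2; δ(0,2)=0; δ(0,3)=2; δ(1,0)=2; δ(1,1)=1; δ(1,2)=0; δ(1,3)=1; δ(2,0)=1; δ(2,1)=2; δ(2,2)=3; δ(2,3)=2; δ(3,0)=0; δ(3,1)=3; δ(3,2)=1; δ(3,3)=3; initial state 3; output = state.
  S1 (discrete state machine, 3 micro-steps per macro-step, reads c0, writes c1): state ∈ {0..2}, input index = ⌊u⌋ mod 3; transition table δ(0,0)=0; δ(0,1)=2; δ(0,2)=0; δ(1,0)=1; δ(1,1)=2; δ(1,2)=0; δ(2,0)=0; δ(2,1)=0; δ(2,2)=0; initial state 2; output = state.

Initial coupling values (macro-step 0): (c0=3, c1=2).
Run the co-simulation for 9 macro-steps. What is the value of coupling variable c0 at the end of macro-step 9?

c0 at macro-step 9 = 1

macro 1: S0 reads c1=2 → after 1×micro: 1; S1 reads c0=3 → after 3×micro: 0 ⇒ (c0=1, c1=0)
macro 2: S0 reads c1=0 → after 1×micro: 2; S1 reads c0=1 → after 3×micro: 2 ⇒ (c0=2, c1=2)
macro 3: S0 reads c1=2 → after 1×micro: 3; S1 reads c0=2 → after 3×micro: 0 ⇒ (c0=3, c1=0)
macro 4: S0 reads c1=0 → after 1×micro: 0; S1 reads c0=3 → after 3×micro: 0 ⇒ (c0=0, c1=0)
macro 5: S0 reads c1=0 → after 1×micro: 1; S1 reads c0=0 → after 3×micro: 0 ⇒ (c0=1, c1=0)
macro 6: S0 reads c1=0 → after 1×micro: 2; S1 reads c0=1 → after 3×micro: 2 ⇒ (c0=2, c1=2)
macro 7: S0 reads c1=2 → after 1×micro: 3; S1 reads c0=2 → after 3×micro: 0 ⇒ (c0=3, c1=0)
macro 8: S0 reads c1=0 → after 1×micro: 0; S1 reads c0=3 → after 3×micro: 0 ⇒ (c0=0, c1=0)
macro 9: S0 reads c1=0 → after 1×micro: 1; S1 reads c0=0 → after 3×micro: 0 ⇒ (c0=1, c1=0)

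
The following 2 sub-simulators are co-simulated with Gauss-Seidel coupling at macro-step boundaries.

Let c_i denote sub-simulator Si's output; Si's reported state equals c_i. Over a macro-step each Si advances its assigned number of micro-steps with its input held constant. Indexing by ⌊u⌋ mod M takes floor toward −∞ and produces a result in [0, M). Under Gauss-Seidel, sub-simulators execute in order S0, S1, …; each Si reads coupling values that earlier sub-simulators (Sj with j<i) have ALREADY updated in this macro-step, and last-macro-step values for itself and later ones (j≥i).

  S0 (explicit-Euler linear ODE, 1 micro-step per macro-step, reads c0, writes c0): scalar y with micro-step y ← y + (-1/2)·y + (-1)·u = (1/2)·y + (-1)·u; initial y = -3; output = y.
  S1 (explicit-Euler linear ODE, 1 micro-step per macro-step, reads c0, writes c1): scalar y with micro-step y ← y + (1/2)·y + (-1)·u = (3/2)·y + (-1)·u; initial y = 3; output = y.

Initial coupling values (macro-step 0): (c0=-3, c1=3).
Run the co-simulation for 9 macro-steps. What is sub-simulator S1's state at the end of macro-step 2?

S1 state at macro-step 2 = 21/4

macro 1: S0 reads c0=-3 → after 1×micro: 3/2; S1 reads c0=3/2 → after 1×micro: 3 ⇒ (c0=3/2, c1=3)
macro 2: S0 reads c0=3/2 → after 1×micro: -3/4; S1 reads c0=-3/4 → after 1×micro: 21/4 ⇒ (c0=-3/4, c1=21/4)
macro 3: S0 reads c0=-3/4 → after 1×micro: 3/8; S1 reads c0=3/8 → after 1×micro: 15/2 ⇒ (c0=3/8, c1=15/2)
macro 4: S0 reads c0=3/8 → after 1×micro: -3/16; S1 reads c0=-3/16 → after 1×micro: 183/16 ⇒ (c0=-3/16, c1=183/16)
macro 5: S0 reads c0=-3/16 → after 1×micro: 3/32; S1 reads c0=3/32 → after 1×micro: 273/16 ⇒ (c0=3/32, c1=273/16)
macro 6: S0 reads c0=3/32 → after 1×micro: -3/64; S1 reads c0=-3/64 → after 1×micro: 1641/64 ⇒ (c0=-3/64, c1=1641/64)
macro 7: S0 reads c0=-3/64 → after 1×micro: 3/128; S1 reads c0=3/128 → after 1×micro: 615/16 ⇒ (c0=3/128, c1=615/16)
macro 8: S0 reads c0=3/128 → after 1×micro: -3/256; S1 reads c0=-3/256 → after 1×micro: 14763/256 ⇒ (c0=-3/256, c1=14763/256)
macro 9: S0 reads c0=-3/256 → after 1×micro: 3/512; S1 reads c0=3/512 → after 1×micro: 22143/256 ⇒ (c0=3/512, c1=22143/256)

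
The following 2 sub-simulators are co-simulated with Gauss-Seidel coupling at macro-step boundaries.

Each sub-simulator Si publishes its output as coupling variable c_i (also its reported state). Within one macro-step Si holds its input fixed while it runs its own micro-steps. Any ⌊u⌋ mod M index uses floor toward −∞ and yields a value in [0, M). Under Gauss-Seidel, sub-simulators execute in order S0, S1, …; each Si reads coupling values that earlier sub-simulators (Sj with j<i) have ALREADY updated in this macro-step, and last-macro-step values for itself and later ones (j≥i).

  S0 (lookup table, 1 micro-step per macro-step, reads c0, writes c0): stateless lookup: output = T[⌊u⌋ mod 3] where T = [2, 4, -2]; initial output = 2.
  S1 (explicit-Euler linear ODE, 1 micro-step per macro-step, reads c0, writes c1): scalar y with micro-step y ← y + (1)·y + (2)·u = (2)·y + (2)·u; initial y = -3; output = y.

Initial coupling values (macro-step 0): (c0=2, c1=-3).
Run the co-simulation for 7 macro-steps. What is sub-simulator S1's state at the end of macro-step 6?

macro 1: S0 reads c0=2 → after 1×micro: -2; S1 reads c0=-2 → after 1×micro: -10 ⇒ (c0=-2, c1=-10)
macro 2: S0 reads c0=-2 → after 1×micro: 4; S1 reads c0=4 → after 1×micro: -12 ⇒ (c0=4, c1=-12)
macro 3: S0 reads c0=4 → after 1×micro: 4; S1 reads c0=4 → after 1×micro: -16 ⇒ (c0=4, c1=-16)
macro 4: S0 reads c0=4 → after 1×micro: 4; S1 reads c0=4 → after 1×micro: -24 ⇒ (c0=4, c1=-24)
macro 5: S0 reads c0=4 → after 1×micro: 4; S1 reads c0=4 → after 1×micro: -40 ⇒ (c0=4, c1=-40)
macro 6: S0 reads c0=4 → after 1×micro: 4; S1 reads c0=4 → after 1×micro: -72 ⇒ (c0=4, c1=-72)
macro 7: S0 reads c0=4 → after 1×micro: 4; S1 reads c0=4 → after 1×micro: -136 ⇒ (c0=4, c1=-136)

S1 state at macro-step 6 = -72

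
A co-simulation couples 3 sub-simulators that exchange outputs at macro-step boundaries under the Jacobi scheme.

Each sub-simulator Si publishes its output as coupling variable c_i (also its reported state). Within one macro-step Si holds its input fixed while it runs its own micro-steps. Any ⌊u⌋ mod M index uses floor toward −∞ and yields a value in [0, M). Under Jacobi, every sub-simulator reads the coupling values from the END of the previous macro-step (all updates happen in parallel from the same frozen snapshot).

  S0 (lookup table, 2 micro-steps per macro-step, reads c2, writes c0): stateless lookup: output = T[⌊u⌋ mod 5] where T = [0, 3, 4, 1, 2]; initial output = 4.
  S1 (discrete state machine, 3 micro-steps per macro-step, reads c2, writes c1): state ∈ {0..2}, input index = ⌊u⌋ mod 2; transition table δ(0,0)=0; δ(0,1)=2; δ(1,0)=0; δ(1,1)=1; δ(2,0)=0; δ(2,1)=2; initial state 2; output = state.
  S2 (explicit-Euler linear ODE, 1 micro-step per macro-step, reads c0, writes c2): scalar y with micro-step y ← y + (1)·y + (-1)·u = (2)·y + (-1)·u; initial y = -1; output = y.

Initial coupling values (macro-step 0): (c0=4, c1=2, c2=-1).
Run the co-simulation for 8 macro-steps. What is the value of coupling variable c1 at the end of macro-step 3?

macro 1: S0 reads c2=-1 → after 2×micro: 2; S1 reads c2=-1 → after 3×micro: 2; S2 reads c0=4 → after 1×micro: -6 ⇒ (c0=2, c1=2, c2=-6)
macro 2: S0 reads c2=-6 → after 2×micro: 2; S1 reads c2=-6 → after 3×micro: 0; S2 reads c0=2 → after 1×micro: -14 ⇒ (c0=2, c1=0, c2=-14)
macro 3: S0 reads c2=-14 → after 2×micro: 3; S1 reads c2=-14 → after 3×micro: 0; S2 reads c0=2 → after 1×micro: -30 ⇒ (c0=3, c1=0, c2=-30)
macro 4: S0 reads c2=-30 → after 2×micro: 0; S1 reads c2=-30 → after 3×micro: 0; S2 reads c0=3 → after 1×micro: -63 ⇒ (c0=0, c1=0, c2=-63)
macro 5: S0 reads c2=-63 → after 2×micro: 4; S1 reads c2=-63 → after 3×micro: 2; S2 reads c0=0 → after 1×micro: -126 ⇒ (c0=4, c1=2, c2=-126)
macro 6: S0 reads c2=-126 → after 2×micro: 2; S1 reads c2=-126 → after 3×micro: 0; S2 reads c0=4 → after 1×micro: -256 ⇒ (c0=2, c1=0, c2=-256)
macro 7: S0 reads c2=-256 → after 2×micro: 2; S1 reads c2=-256 → after 3×micro: 0; S2 reads c0=2 → after 1×micro: -514 ⇒ (c0=2, c1=0, c2=-514)
macro 8: S0 reads c2=-514 → after 2×micro: 3; S1 reads c2=-514 → after 3×micro: 0; S2 reads c0=2 → after 1×micro: -1030 ⇒ (c0=3, c1=0, c2=-1030)

c1 at macro-step 3 = 0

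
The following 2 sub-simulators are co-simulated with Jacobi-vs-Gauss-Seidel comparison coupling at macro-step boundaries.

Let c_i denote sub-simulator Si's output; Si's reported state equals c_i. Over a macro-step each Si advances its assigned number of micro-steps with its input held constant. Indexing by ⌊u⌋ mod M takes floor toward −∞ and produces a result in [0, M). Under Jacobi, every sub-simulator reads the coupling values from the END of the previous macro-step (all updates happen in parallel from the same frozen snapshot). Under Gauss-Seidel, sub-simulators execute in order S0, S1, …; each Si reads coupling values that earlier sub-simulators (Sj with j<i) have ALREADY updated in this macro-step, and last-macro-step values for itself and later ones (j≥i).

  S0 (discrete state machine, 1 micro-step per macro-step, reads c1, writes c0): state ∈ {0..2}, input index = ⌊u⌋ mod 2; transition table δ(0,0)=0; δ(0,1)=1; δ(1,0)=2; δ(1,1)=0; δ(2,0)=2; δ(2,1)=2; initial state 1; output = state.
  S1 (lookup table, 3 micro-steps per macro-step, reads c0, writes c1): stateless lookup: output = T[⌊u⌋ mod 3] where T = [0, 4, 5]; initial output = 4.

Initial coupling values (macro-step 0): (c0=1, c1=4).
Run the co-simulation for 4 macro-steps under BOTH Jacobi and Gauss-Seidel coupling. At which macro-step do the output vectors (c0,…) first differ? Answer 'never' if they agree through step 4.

[Jacobi] macro 1: S0 reads c1=4 → after 1×micro: 2; S1 reads c0=1 → after 3×micro: 4 ⇒ (c0=2, c1=4)
[Jacobi] macro 2: S0 reads c1=4 → after 1×micro: 2; S1 reads c0=2 → after 3×micro: 5 ⇒ (c0=2, c1=5)
[Jacobi] macro 3: S0 reads c1=5 → after 1×micro: 2; S1 reads c0=2 → after 3×micro: 5 ⇒ (c0=2, c1=5)
[Jacobi] macro 4: S0 reads c1=5 → after 1×micro: 2; S1 reads c0=2 → after 3×micro: 5 ⇒ (c0=2, c1=5)
[Gauss-Seidel] macro 1: S0 reads c1=4 → after 1×micro: 2; S1 reads c0=2 → after 3×micro: 5 ⇒ (c0=2, c1=5)
[Gauss-Seidel] macro 2: S0 reads c1=5 → after 1×micro: 2; S1 reads c0=2 → after 3×micro: 5 ⇒ (c0=2, c1=5)
[Gauss-Seidel] macro 3: S0 reads c1=5 → after 1×micro: 2; S1 reads c0=2 → after 3×micro: 5 ⇒ (c0=2, c1=5)
[Gauss-Seidel] macro 4: S0 reads c1=5 → after 1×micro: 2; S1 reads c0=2 → after 3×micro: 5 ⇒ (c0=2, c1=5)

first divergence at macro-step: 1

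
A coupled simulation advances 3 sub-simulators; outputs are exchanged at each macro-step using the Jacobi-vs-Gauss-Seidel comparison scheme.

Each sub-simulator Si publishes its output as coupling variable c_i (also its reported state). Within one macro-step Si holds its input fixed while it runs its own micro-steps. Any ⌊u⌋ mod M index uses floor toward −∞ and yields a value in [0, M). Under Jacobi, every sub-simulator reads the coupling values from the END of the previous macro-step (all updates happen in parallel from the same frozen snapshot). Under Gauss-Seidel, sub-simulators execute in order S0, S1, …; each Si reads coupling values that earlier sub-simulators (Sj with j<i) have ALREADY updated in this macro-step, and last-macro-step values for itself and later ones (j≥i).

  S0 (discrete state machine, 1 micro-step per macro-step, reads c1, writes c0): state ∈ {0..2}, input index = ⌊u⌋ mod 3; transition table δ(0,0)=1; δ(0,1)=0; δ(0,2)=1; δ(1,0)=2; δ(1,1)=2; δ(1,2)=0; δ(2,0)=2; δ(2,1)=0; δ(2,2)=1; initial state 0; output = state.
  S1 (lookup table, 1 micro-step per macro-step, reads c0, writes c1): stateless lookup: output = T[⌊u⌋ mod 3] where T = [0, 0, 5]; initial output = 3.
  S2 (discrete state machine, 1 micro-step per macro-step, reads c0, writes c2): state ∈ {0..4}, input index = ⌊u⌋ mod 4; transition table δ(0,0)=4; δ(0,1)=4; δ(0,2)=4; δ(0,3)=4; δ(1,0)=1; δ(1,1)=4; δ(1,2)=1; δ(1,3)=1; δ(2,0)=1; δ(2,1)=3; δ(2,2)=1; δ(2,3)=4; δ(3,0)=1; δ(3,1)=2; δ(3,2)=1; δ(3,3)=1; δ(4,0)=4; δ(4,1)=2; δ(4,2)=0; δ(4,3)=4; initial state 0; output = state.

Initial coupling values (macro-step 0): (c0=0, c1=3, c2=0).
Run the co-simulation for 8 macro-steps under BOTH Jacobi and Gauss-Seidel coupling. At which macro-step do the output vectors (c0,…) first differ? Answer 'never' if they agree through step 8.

first divergence at macro-step: 2

[Jacobi] macro 1: S0 reads c1=3 → after 1×micro: 1; S1 reads c0=0 → after 1×micro: 0; S2 reads c0=0 → after 1×micro: 4 ⇒ (c0=1, c1=0, c2=4)
[Jacobi] macro 2: S0 reads c1=0 → after 1×micro: 2; S1 reads c0=1 → after 1×micro: 0; S2 reads c0=1 → after 1×micro: 2 ⇒ (c0=2, c1=0, c2=2)
[Jacobi] macro 3: S0 reads c1=0 → after 1×micro: 2; S1 reads c0=2 → after 1×micro: 5; S2 reads c0=2 → after 1×micro: 1 ⇒ (c0=2, c1=5, c2=1)
[Jacobi] macro 4: S0 reads c1=5 → after 1×micro: 1; S1 reads c0=2 → after 1×micro: 5; S2 reads c0=2 → after 1×micro: 1 ⇒ (c0=1, c1=5, c2=1)
[Jacobi] macro 5: S0 reads c1=5 → after 1×micro: 0; S1 reads c0=1 → after 1×micro: 0; S2 reads c0=1 → after 1×micro: 4 ⇒ (c0=0, c1=0, c2=4)
[Jacobi] macro 6: S0 reads c1=0 → after 1×micro: 1; S1 reads c0=0 → after 1×micro: 0; S2 reads c0=0 → after 1×micro: 4 ⇒ (c0=1, c1=0, c2=4)
[Jacobi] macro 7: S0 reads c1=0 → after 1×micro: 2; S1 reads c0=1 → after 1×micro: 0; S2 reads c0=1 → after 1×micro: 2 ⇒ (c0=2, c1=0, c2=2)
[Jacobi] macro 8: S0 reads c1=0 → after 1×micro: 2; S1 reads c0=2 → after 1×micro: 5; S2 reads c0=2 → after 1×micro: 1 ⇒ (c0=2, c1=5, c2=1)
[Gauss-Seidel] macro 1: S0 reads c1=3 → after 1×micro: 1; S1 reads c0=1 → after 1×micro: 0; S2 reads c0=1 → after 1×micro: 4 ⇒ (c0=1, c1=0, c2=4)
[Gauss-Seidel] macro 2: S0 reads c1=0 → after 1×micro: 2; S1 reads c0=2 → after 1×micro: 5; S2 reads c0=2 → after 1×micro: 0 ⇒ (c0=2, c1=5, c2=0)
[Gauss-Seidel] macro 3: S0 reads c1=5 → after 1×micro: 1; S1 reads c0=1 → after 1×micro: 0; S2 reads c0=1 → after 1×micro: 4 ⇒ (c0=1, c1=0, c2=4)
[Gauss-Seidel] macro 4: S0 reads c1=0 → after 1×micro: 2; S1 reads c0=2 → after 1×micro: 5; S2 reads c0=2 → after 1×micro: 0 ⇒ (c0=2, c1=5, c2=0)
[Gauss-Seidel] macro 5: S0 reads c1=5 → after 1×micro: 1; S1 reads c0=1 → after 1×micro: 0; S2 reads c0=1 → after 1×micro: 4 ⇒ (c0=1, c1=0, c2=4)
[Gauss-Seidel] macro 6: S0 reads c1=0 → after 1×micro: 2; S1 reads c0=2 → after 1×micro: 5; S2 reads c0=2 → after 1×micro: 0 ⇒ (c0=2, c1=5, c2=0)
[Gauss-Seidel] macro 7: S0 reads c1=5 → after 1×micro: 1; S1 reads c0=1 → after 1×micro: 0; S2 reads c0=1 → after 1×micro: 4 ⇒ (c0=1, c1=0, c2=4)
[Gauss-Seidel] macro 8: S0 reads c1=0 → after 1×micro: 2; S1 reads c0=2 → after 1×micro: 5; S2 reads c0=2 → after 1×micro: 0 ⇒ (c0=2, c1=5, c2=0)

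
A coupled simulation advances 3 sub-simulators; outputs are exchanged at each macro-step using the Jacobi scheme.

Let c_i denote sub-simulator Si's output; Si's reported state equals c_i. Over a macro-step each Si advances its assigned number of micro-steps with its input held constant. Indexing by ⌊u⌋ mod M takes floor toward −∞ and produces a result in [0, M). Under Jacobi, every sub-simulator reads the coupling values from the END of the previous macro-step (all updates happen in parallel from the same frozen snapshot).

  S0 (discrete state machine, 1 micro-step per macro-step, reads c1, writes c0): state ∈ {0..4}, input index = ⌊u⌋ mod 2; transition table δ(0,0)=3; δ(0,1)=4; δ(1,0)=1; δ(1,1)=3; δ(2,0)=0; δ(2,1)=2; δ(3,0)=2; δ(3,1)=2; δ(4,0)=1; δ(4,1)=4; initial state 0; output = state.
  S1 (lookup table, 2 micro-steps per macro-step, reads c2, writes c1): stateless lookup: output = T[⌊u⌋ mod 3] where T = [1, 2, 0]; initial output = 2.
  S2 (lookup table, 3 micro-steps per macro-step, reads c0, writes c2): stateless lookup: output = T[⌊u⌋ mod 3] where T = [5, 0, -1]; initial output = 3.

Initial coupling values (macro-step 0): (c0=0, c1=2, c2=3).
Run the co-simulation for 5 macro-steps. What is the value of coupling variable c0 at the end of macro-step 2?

c0 at macro-step 2 = 2

macro 1: S0 reads c1=2 → after 1×micro: 3; S1 reads c2=3 → after 2×micro: 1; S2 reads c0=0 → after 3×micro: 5 ⇒ (c0=3, c1=1, c2=5)
macro 2: S0 reads c1=1 → after 1×micro: 2; S1 reads c2=5 → after 2×micro: 0; S2 reads c0=3 → after 3×micro: 5 ⇒ (c0=2, c1=0, c2=5)
macro 3: S0 reads c1=0 → after 1×micro: 0; S1 reads c2=5 → after 2×micro: 0; S2 reads c0=2 → after 3×micro: -1 ⇒ (c0=0, c1=0, c2=-1)
macro 4: S0 reads c1=0 → after 1×micro: 3; S1 reads c2=-1 → after 2×micro: 0; S2 reads c0=0 → after 3×micro: 5 ⇒ (c0=3, c1=0, c2=5)
macro 5: S0 reads c1=0 → after 1×micro: 2; S1 reads c2=5 → after 2×micro: 0; S2 reads c0=3 → after 3×micro: 5 ⇒ (c0=2, c1=0, c2=5)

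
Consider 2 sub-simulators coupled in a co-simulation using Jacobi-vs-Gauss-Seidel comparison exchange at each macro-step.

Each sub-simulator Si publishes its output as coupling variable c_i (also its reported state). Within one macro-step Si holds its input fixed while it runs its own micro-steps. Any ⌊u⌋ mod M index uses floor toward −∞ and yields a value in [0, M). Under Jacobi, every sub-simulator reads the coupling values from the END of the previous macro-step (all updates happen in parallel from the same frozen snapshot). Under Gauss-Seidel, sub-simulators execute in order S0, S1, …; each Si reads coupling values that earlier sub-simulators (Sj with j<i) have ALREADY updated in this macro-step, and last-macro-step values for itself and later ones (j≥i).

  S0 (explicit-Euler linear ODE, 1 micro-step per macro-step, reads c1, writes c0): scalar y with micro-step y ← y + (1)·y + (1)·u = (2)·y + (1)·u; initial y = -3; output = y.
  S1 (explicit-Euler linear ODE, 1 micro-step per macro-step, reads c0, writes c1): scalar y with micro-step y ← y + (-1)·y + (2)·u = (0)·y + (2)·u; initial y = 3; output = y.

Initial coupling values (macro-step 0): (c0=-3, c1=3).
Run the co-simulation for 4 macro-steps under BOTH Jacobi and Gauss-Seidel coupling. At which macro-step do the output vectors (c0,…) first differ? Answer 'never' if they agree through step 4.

[Jacobi] macro 1: S0 reads c1=3 → after 1×micro: -3; S1 reads c0=-3 → after 1×micro: -6 ⇒ (c0=-3, c1=-6)
[Jacobi] macro 2: S0 reads c1=-6 → after 1×micro: -12; S1 reads c0=-3 → after 1×micro: -6 ⇒ (c0=-12, c1=-6)
[Jacobi] macro 3: S0 reads c1=-6 → after 1×micro: -30; S1 reads c0=-12 → after 1×micro: -24 ⇒ (c0=-30, c1=-24)
[Jacobi] macro 4: S0 reads c1=-24 → after 1×micro: -84; S1 reads c0=-30 → after 1×micro: -60 ⇒ (c0=-84, c1=-60)
[Gauss-Seidel] macro 1: S0 reads c1=3 → after 1×micro: -3; S1 reads c0=-3 → after 1×micro: -6 ⇒ (c0=-3, c1=-6)
[Gauss-Seidel] macro 2: S0 reads c1=-6 → after 1×micro: -12; S1 reads c0=-12 → after 1×micro: -24 ⇒ (c0=-12, c1=-24)
[Gauss-Seidel] macro 3: S0 reads c1=-24 → after 1×micro: -48; S1 reads c0=-48 → after 1×micro: -96 ⇒ (c0=-48, c1=-96)
[Gauss-Seidel] macro 4: S0 reads c1=-96 → after 1×micro: -192; S1 reads c0=-192 → after 1×micro: -384 ⇒ (c0=-192, c1=-384)

first divergence at macro-step: 2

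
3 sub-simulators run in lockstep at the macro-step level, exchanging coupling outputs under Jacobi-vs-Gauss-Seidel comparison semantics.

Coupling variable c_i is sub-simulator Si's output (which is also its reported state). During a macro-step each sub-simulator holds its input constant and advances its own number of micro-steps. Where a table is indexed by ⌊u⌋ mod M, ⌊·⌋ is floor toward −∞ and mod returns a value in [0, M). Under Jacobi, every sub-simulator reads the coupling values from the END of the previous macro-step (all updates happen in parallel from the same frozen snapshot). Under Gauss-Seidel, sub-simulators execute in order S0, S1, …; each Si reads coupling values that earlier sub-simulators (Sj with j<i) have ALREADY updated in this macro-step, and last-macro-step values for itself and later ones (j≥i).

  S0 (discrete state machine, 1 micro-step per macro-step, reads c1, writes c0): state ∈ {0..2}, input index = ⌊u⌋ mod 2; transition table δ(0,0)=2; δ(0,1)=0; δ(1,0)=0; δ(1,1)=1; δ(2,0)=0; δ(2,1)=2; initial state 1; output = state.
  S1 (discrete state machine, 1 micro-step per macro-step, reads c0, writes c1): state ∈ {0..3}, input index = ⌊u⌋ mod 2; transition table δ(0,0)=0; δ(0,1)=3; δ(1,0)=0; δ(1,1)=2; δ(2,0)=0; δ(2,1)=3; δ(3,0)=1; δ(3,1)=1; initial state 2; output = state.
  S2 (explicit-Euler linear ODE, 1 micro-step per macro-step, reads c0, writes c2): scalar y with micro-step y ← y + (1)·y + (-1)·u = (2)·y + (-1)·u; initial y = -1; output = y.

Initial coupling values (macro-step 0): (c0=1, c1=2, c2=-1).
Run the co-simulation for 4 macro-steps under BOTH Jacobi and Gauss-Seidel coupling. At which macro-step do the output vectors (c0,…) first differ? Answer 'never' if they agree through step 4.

[Jacobi] macro 1: S0 reads c1=2 → after 1×micro: 0; S1 reads c0=1 → after 1×micro: 3; S2 reads c0=1 → after 1×micro: -3 ⇒ (c0=0, c1=3, c2=-3)
[Jacobi] macro 2: S0 reads c1=3 → after 1×micro: 0; S1 reads c0=0 → after 1×micro: 1; S2 reads c0=0 → after 1×micro: -6 ⇒ (c0=0, c1=1, c2=-6)
[Jacobi] macro 3: S0 reads c1=1 → after 1×micro: 0; S1 reads c0=0 → after 1×micro: 0; S2 reads c0=0 → after 1×micro: -12 ⇒ (c0=0, c1=0, c2=-12)
[Jacobi] macro 4: S0 reads c1=0 → after 1×micro: 2; S1 reads c0=0 → after 1×micro: 0; S2 reads c0=0 → after 1×micro: -24 ⇒ (c0=2, c1=0, c2=-24)
[Gauss-Seidel] macro 1: S0 reads c1=2 → after 1×micro: 0; S1 reads c0=0 → after 1×micro: 0; S2 reads c0=0 → after 1×micro: -2 ⇒ (c0=0, c1=0, c2=-2)
[Gauss-Seidel] macro 2: S0 reads c1=0 → after 1×micro: 2; S1 reads c0=2 → after 1×micro: 0; S2 reads c0=2 → after 1×micro: -6 ⇒ (c0=2, c1=0, c2=-6)
[Gauss-Seidel] macro 3: S0 reads c1=0 → after 1×micro: 0; S1 reads c0=0 → after 1×micro: 0; S2 reads c0=0 → after 1×micro: -12 ⇒ (c0=0, c1=0, c2=-12)
[Gauss-Seidel] macro 4: S0 reads c1=0 → after 1×micro: 2; S1 reads c0=2 → after 1×micro: 0; S2 reads c0=2 → after 1×micro: -26 ⇒ (c0=2, c1=0, c2=-26)

first divergence at macro-step: 1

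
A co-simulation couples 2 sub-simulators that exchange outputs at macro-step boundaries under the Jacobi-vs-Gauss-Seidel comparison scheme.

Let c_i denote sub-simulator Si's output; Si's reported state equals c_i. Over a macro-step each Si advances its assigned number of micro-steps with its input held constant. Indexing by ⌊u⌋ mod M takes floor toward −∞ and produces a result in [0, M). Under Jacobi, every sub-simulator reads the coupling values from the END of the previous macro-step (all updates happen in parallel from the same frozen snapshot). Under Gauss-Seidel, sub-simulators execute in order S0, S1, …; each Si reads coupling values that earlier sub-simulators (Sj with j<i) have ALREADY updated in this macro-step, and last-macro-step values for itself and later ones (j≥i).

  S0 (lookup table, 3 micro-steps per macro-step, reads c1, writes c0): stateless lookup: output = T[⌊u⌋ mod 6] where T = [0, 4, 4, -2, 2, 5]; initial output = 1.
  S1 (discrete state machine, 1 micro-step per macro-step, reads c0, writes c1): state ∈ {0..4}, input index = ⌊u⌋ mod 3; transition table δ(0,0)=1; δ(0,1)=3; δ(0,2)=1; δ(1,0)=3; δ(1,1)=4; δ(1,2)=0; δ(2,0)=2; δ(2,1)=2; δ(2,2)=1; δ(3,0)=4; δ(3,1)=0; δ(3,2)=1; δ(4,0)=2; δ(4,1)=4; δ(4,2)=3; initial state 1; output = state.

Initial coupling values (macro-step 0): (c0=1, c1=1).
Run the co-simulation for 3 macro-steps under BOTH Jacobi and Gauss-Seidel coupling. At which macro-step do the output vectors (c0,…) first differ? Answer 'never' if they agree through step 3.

[Jacobi] macro 1: S0 reads c1=1 → after 3×micro: 4; S1 reads c0=1 → after 1×micro: 4 ⇒ (c0=4, c1=4)
[Jacobi] macro 2: S0 reads c1=4 → after 3×micro: 2; S1 reads c0=4 → after 1×micro: 4 ⇒ (c0=2, c1=4)
[Jacobi] macro 3: S0 reads c1=4 → after 3×micro: 2; S1 reads c0=2 → after 1×micro: 3 ⇒ (c0=2, c1=3)
[Gauss-Seidel] macro 1: S0 reads c1=1 → after 3×micro: 4; S1 reads c0=4 → after 1×micro: 4 ⇒ (c0=4, c1=4)
[Gauss-Seidel] macro 2: S0 reads c1=4 → after 3×micro: 2; S1 reads c0=2 → after 1×micro: 3 ⇒ (c0=2, c1=3)
[Gauss-Seidel] macro 3: S0 reads c1=3 → after 3×micro: -2; S1 reads c0=-2 → after 1×micro: 0 ⇒ (c0=-2, c1=0)

first divergence at macro-step: 2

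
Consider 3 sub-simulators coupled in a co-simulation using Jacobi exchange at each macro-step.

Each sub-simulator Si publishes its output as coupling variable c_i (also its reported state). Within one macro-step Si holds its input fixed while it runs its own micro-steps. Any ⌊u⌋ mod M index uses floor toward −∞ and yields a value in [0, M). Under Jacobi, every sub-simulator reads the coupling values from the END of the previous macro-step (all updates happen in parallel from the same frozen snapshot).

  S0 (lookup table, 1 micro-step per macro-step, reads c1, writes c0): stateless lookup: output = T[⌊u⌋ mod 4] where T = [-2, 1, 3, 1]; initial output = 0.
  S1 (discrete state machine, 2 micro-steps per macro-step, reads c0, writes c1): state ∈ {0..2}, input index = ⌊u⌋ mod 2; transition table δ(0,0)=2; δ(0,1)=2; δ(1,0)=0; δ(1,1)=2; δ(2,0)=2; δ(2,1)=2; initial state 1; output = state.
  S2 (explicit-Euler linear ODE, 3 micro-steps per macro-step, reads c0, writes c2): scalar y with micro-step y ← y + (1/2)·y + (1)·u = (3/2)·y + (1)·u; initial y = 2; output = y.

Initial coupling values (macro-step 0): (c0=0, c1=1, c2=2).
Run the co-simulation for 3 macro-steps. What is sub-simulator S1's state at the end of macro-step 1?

macro 1: S0 reads c1=1 → after 1×micro: 1; S1 reads c0=0 → after 2×micro: 2; S2 reads c0=0 → after 3×micro: 27/4 ⇒ (c0=1, c1=2, c2=27/4)
macro 2: S0 reads c1=2 → after 1×micro: 3; S1 reads c0=1 → after 2×micro: 2; S2 reads c0=1 → after 3×micro: 881/32 ⇒ (c0=3, c1=2, c2=881/32)
macro 3: S0 reads c1=2 → after 1×micro: 3; S1 reads c0=3 → after 2×micro: 2; S2 reads c0=3 → after 3×micro: 27435/256 ⇒ (c0=3, c1=2, c2=27435/256)

S1 state at macro-step 1 = 2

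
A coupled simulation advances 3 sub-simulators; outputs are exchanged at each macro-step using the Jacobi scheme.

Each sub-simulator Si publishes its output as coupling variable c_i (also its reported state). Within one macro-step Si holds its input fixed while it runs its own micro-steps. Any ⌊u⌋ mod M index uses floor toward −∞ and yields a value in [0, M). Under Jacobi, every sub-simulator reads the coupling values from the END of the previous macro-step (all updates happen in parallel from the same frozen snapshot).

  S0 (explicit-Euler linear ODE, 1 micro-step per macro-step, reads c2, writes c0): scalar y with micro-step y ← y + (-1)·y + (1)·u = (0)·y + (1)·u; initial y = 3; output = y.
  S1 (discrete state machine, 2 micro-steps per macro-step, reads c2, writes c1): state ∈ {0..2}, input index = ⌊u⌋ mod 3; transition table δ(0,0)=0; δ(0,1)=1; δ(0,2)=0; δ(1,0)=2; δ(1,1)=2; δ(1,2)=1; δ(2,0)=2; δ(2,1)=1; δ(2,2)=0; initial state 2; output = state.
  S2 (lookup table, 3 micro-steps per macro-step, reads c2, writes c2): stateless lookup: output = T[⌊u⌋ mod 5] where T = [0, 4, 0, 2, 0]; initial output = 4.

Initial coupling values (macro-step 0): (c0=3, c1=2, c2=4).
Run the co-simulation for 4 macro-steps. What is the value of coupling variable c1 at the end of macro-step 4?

macro 1: S0 reads c2=4 → after 1×micro: 4; S1 reads c2=4 → after 2×micro: 2; S2 reads c2=4 → after 3×micro: 0 ⇒ (c0=4, c1=2, c2=0)
macro 2: S0 reads c2=0 → after 1×micro: 0; S1 reads c2=0 → after 2×micro: 2; S2 reads c2=0 → after 3×micro: 0 ⇒ (c0=0, c1=2, c2=0)
macro 3: S0 reads c2=0 → after 1×micro: 0; S1 reads c2=0 → after 2×micro: 2; S2 reads c2=0 → after 3×micro: 0 ⇒ (c0=0, c1=2, c2=0)
macro 4: S0 reads c2=0 → after 1×micro: 0; S1 reads c2=0 → after 2×micro: 2; S2 reads c2=0 → after 3×micro: 0 ⇒ (c0=0, c1=2, c2=0)

c1 at macro-step 4 = 2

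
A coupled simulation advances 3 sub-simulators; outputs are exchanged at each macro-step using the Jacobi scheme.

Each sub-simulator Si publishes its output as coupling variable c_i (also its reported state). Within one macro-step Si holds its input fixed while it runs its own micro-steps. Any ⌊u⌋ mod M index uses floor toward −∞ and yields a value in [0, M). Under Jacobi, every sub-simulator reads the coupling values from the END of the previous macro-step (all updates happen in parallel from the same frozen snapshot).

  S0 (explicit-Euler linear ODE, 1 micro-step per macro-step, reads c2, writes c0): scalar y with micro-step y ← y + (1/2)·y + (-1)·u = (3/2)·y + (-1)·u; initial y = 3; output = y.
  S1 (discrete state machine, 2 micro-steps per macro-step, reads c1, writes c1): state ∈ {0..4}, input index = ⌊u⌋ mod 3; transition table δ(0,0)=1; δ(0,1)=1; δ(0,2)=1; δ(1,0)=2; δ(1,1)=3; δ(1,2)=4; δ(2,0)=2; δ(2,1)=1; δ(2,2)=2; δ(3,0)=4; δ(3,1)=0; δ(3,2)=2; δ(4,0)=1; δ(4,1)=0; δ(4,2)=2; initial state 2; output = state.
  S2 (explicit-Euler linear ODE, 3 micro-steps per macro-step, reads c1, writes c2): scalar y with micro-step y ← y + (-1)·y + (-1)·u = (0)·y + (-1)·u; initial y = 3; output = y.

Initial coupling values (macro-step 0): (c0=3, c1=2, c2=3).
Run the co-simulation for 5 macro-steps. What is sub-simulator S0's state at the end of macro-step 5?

macro 1: S0 reads c2=3 → after 1×micro: 3/2; S1 reads c1=2 → after 2×micro: 2; S2 reads c1=2 → after 3×micro: -2 ⇒ (c0=3/2, c1=2, c2=-2)
macro 2: S0 reads c2=-2 → after 1×micro: 17/4; S1 reads c1=2 → after 2×micro: 2; S2 reads c1=2 → after 3×micro: -2 ⇒ (c0=17/4, c1=2, c2=-2)
macro 3: S0 reads c2=-2 → after 1×micro: 67/8; S1 reads c1=2 → after 2×micro: 2; S2 reads c1=2 → after 3×micro: -2 ⇒ (c0=67/8, c1=2, c2=-2)
macro 4: S0 reads c2=-2 → after 1×micro: 233/16; S1 reads c1=2 → after 2×micro: 2; S2 reads c1=2 → after 3×micro: -2 ⇒ (c0=233/16, c1=2, c2=-2)
macro 5: S0 reads c2=-2 → after 1×micro: 763/32; S1 reads c1=2 → after 2×micro: 2; S2 reads c1=2 → after 3×micro: -2 ⇒ (c0=763/32, c1=2, c2=-2)

S0 state at macro-step 5 = 763/32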